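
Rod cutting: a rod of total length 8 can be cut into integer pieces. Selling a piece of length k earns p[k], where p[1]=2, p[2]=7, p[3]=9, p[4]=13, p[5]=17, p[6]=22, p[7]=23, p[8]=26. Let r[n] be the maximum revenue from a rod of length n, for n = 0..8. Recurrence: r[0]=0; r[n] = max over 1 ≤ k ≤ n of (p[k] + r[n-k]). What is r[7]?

24

   n    0    1    2    3    4    5    6    7    8
r[n]    0    2    7    9   14   17   22   24   29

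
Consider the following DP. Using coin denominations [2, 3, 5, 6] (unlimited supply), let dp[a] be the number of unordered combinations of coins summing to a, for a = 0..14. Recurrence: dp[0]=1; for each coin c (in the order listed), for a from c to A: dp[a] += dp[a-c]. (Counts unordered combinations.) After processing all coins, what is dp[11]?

6

after  coin     0     1     2     3     4     5     6     7     8     9    10    11    12    13    14
          2     1     0     1     0     1     0     1     0     1     0     1     0     1     0     1
          3     1     0     1     1     1     1     2     1     2     2     2     2     3     2     3
          5     1     0     1     1     1     2     2     2     3     3     4     4     5     5     6
          6     1     0     1     1     1     2     3     2     4     4     5     6     8     7    10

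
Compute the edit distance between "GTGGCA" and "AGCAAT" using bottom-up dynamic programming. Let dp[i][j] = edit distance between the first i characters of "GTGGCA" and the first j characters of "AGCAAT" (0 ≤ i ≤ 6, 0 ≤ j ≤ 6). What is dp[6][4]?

   ''  A  G  C  A  A  T
''  0  1  2  3  4  5  6
 G  1  1  1  2  3  4  5
 T  2  2  2  2  3  4  4
 G  3  3  2  3  3  4  5
 G  4  4  3  3  4  4  5
 C  5  5  4  3  4  5  5
 A  6  5  5  4  3  4  5

3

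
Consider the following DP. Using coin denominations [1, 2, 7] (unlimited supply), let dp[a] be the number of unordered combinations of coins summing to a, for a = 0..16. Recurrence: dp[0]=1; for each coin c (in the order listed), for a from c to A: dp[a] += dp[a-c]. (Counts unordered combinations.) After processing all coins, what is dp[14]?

13

after  coin     0     1     2     3     4     5     6     7     8     9    10    11    12    13    14    15    16
          1     1     1     1     1     1     1     1     1     1     1     1     1     1     1     1     1     1
          2     1     1     2     2     3     3     4     4     5     5     6     6     7     7     8     8     9
          7     1     1     2     2     3     3     4     5     6     7     8     9    10    11    13    14    16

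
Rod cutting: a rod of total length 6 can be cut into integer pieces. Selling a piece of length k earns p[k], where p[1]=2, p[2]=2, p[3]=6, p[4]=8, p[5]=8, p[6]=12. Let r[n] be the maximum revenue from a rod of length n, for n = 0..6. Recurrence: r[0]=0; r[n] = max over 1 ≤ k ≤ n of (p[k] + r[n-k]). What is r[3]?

   n    0    1    2    3    4    5    6
r[n]    0    2    4    6    8   10   12

6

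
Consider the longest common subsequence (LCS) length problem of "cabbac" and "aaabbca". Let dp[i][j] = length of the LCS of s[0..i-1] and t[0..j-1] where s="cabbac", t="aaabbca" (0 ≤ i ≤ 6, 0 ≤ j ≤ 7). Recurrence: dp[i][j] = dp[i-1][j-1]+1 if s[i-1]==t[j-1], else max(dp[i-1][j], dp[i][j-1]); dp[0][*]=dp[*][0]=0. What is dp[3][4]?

   ''  a  a  a  b  b  c  a
''  0  0  0  0  0  0  0  0
 c  0  0  0  0  0  0  1  1
 a  0  1  1  1  1  1  1  2
 b  0  1  1  1  2  2  2  2
 b  0  1  1  1  2  3  3  3
 a  0  1  2  2  2  3  3  4
 c  0  1  2  2  2  3  4  4

2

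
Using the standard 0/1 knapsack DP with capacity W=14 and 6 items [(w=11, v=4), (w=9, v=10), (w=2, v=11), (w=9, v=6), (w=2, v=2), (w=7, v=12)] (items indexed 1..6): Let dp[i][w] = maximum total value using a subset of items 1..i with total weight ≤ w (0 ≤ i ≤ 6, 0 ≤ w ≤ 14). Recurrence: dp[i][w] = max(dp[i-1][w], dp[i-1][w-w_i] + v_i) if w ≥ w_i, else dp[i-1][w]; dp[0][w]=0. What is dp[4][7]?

11

i\w   0   1   2   3   4   5   6   7   8   9  10  11  12  13  14
  0   0   0   0   0   0   0   0   0   0   0   0   0   0   0   0
  1   0   0   0   0   0   0   0   0   0   0   0   4   4   4   4
  2   0   0   0   0   0   0   0   0   0  10  10  10  10  10  10
  3   0   0  11  11  11  11  11  11  11  11  11  21  21  21  21
  4   0   0  11  11  11  11  11  11  11  11  11  21  21  21  21
  5   0   0  11  11  13  13  13  13  13  13  13  21  21  23  23
  6   0   0  11  11  13  13  13  13  13  23  23  25  25  25  25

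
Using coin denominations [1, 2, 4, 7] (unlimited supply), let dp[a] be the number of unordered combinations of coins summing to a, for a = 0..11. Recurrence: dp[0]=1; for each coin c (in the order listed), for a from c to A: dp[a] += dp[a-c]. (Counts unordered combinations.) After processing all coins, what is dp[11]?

after  coin     0     1     2     3     4     5     6     7     8     9    10    11
          1     1     1     1     1     1     1     1     1     1     1     1     1
          2     1     1     2     2     3     3     4     4     5     5     6     6
          4     1     1     2     2     4     4     6     6     9     9    12    12
          7     1     1     2     2     4     4     6     7    10    11    14    16

16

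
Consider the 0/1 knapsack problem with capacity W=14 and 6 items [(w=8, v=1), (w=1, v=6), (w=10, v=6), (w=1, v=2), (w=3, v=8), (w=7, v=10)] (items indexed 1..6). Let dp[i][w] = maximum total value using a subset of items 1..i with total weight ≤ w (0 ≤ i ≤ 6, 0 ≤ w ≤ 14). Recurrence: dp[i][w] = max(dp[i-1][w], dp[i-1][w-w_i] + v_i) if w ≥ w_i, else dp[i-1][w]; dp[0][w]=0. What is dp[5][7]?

16

i\w   0   1   2   3   4   5   6   7   8   9  10  11  12  13  14
  0   0   0   0   0   0   0   0   0   0   0   0   0   0   0   0
  1   0   0   0   0   0   0   0   0   1   1   1   1   1   1   1
  2   0   6   6   6   6   6   6   6   6   7   7   7   7   7   7
  3   0   6   6   6   6   6   6   6   6   7   7  12  12  12  12
  4   0   6   8   8   8   8   8   8   8   8   9  12  14  14  14
  5   0   6   8   8  14  16  16  16  16  16  16  16  16  17  20
  6   0   6   8   8  14  16  16  16  16  18  18  24  26  26  26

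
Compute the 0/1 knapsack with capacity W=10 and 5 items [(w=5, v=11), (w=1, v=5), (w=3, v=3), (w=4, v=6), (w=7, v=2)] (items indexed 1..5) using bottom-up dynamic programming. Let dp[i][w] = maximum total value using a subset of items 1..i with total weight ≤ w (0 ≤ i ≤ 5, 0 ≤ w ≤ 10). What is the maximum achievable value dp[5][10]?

22

i\w   0   1   2   3   4   5   6   7   8   9  10
  0   0   0   0   0   0   0   0   0   0   0   0
  1   0   0   0   0   0  11  11  11  11  11  11
  2   0   5   5   5   5  11  16  16  16  16  16
  3   0   5   5   5   8  11  16  16  16  19  19
  4   0   5   5   5   8  11  16  16  16  19  22
  5   0   5   5   5   8  11  16  16  16  19  22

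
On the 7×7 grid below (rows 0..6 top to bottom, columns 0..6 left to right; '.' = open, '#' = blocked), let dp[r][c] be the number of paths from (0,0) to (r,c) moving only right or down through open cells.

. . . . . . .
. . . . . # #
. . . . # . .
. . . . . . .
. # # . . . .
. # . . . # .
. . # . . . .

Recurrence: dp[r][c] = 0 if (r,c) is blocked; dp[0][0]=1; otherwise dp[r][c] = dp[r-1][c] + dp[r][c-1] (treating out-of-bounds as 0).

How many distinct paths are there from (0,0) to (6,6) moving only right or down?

160

r\c   0   1   2   3   4   5   6
  0   1   1   1   1   1   1   1
  1   1   2   3   4   5   0   0
  2   1   3   6  10   0   0   0
  3   1   4  10  20  20  20  20
  4   1   0   0  20  40  60  80
  5   1   0   0  20  60   0  80
  6   1   1   0  20  80  80 160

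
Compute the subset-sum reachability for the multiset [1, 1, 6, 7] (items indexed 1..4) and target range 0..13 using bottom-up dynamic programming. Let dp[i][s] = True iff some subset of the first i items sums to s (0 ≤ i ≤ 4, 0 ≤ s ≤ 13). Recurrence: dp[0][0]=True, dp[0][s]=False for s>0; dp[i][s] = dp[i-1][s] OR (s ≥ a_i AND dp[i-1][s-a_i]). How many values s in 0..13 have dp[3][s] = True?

i\s   0   1   2   3   4   5   6   7   8   9  10  11  12  13
  0   T   F   F   F   F   F   F   F   F   F   F   F   F   F
  1   T   T   F   F   F   F   F   F   F   F   F   F   F   F
  2   T   T   T   F   F   F   F   F   F   F   F   F   F   F
  3   T   T   T   F   F   F   T   T   T   F   F   F   F   F
  4   T   T   T   F   F   F   T   T   T   T   F   F   F   T

6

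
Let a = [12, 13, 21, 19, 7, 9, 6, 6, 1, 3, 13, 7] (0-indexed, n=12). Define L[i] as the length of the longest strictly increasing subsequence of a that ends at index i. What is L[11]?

   i    0    1    2    3    4    5    6    7    8    9   10   11
a[i]   12   13   21   19    7    9    6    6    1    3   13    7
L[i]    1    2    3    3    1    2    1    1    1    2    3    3

3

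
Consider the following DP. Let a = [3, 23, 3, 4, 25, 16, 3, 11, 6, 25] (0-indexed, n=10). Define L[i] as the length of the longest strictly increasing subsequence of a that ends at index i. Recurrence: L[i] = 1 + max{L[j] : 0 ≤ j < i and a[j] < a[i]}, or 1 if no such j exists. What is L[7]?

3

   i    0    1    2    3    4    5    6    7    8    9
a[i]    3   23    3    4   25   16    3   11    6   25
L[i]    1    2    1    2    3    3    1    3    3    4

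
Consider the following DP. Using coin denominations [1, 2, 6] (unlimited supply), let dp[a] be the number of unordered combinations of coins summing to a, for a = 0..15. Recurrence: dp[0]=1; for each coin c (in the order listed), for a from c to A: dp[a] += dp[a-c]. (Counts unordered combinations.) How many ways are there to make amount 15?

15

after  coin     0     1     2     3     4     5     6     7     8     9    10    11    12    13    14    15
          1     1     1     1     1     1     1     1     1     1     1     1     1     1     1     1     1
          2     1     1     2     2     3     3     4     4     5     5     6     6     7     7     8     8
          6     1     1     2     2     3     3     5     5     7     7     9     9    12    12    15    15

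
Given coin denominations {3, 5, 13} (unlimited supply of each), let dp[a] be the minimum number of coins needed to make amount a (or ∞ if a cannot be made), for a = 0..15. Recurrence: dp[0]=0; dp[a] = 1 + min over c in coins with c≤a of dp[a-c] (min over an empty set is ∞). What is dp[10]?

 a  0  1  2  3  4  5  6  7  8  9 10 11 12 13 14 15
dp  0  -  -  1  -  1  2  -  2  3  2  3  4  1  4  3
(- denotes ∞ / unreachable)

2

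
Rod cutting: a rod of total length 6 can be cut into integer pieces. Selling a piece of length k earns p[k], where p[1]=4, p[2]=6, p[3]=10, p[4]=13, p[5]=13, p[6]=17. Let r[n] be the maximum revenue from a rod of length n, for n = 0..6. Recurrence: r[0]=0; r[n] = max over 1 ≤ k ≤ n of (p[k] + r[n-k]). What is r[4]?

16

   n    0    1    2    3    4    5    6
r[n]    0    4    8   12   16   20   24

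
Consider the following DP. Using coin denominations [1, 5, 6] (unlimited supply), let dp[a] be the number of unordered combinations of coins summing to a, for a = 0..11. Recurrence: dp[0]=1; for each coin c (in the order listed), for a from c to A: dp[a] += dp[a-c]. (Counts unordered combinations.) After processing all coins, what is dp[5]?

after  coin     0     1     2     3     4     5     6     7     8     9    10    11
          1     1     1     1     1     1     1     1     1     1     1     1     1
          5     1     1     1     1     1     2     2     2     2     2     3     3
          6     1     1     1     1     1     2     3     3     3     3     4     5

2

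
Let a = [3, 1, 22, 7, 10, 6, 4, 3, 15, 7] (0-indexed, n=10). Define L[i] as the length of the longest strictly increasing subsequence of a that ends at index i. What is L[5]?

   i    0    1    2    3    4    5    6    7    8    9
a[i]    3    1   22    7   10    6    4    3   15    7
L[i]    1    1    2    2    3    2    2    2    4    3

2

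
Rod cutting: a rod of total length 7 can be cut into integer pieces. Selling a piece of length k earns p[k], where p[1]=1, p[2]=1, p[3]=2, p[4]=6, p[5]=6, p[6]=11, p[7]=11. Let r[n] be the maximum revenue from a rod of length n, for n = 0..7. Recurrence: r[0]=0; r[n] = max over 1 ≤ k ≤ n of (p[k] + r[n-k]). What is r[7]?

   n    0    1    2    3    4    5    6    7
r[n]    0    1    2    3    6    7   11   12

12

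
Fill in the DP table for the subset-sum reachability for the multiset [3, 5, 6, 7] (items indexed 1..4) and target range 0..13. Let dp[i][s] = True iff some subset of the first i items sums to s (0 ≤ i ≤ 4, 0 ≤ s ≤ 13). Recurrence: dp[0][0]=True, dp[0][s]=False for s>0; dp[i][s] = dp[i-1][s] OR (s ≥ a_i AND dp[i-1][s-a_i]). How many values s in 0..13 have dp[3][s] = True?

i\s   0   1   2   3   4   5   6   7   8   9  10  11  12  13
  0   T   F   F   F   F   F   F   F   F   F   F   F   F   F
  1   T   F   F   T   F   F   F   F   F   F   F   F   F   F
  2   T   F   F   T   F   T   F   F   T   F   F   F   F   F
  3   T   F   F   T   F   T   T   F   T   T   F   T   F   F
  4   T   F   F   T   F   T   T   T   T   T   T   T   T   T

7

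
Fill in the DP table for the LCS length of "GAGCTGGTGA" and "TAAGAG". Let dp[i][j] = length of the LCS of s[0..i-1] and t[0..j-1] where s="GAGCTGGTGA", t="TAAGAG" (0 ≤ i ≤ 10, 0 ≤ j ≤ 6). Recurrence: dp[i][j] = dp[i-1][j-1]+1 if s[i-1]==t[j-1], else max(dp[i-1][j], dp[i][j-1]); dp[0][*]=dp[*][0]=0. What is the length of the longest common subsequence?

   ''  T  A  A  G  A  G
''  0  0  0  0  0  0  0
 G  0  0  0  0  1  1  1
 A  0  0  1  1  1  2  2
 G  0  0  1  1  2  2  3
 C  0  0  1  1  2  2  3
 T  0  1  1  1  2  2  3
 G  0  1  1  1  2  2  3
 G  0  1  1  1  2  2  3
 T  0  1  1  1  2  2  3
 G  0  1  1  1  2  2  3
 A  0  1  2  2  2  3  3

3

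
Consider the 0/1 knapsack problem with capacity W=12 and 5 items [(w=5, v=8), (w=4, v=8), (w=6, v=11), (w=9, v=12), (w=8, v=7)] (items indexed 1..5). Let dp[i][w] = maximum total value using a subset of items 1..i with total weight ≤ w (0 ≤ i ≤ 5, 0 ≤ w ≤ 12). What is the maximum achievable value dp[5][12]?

i\w   0   1   2   3   4   5   6   7   8   9  10  11  12
  0   0   0   0   0   0   0   0   0   0   0   0   0   0
  1   0   0   0   0   0   8   8   8   8   8   8   8   8
  2   0   0   0   0   8   8   8   8   8  16  16  16  16
  3   0   0   0   0   8   8  11  11  11  16  19  19  19
  4   0   0   0   0   8   8  11  11  11  16  19  19  19
  5   0   0   0   0   8   8  11  11  11  16  19  19  19

19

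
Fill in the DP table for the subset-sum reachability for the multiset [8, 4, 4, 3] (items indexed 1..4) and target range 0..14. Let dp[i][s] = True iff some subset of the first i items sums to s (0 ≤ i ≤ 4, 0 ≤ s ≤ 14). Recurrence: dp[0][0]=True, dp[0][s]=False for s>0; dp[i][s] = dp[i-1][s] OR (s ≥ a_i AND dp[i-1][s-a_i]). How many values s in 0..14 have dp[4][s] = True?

i\s   0   1   2   3   4   5   6   7   8   9  10  11  12  13  14
  0   T   F   F   F   F   F   F   F   F   F   F   F   F   F   F
  1   T   F   F   F   F   F   F   F   T   F   F   F   F   F   F
  2   T   F   F   F   T   F   F   F   T   F   F   F   T   F   F
  3   T   F   F   F   T   F   F   F   T   F   F   F   T   F   F
  4   T   F   F   T   T   F   F   T   T   F   F   T   T   F   F

7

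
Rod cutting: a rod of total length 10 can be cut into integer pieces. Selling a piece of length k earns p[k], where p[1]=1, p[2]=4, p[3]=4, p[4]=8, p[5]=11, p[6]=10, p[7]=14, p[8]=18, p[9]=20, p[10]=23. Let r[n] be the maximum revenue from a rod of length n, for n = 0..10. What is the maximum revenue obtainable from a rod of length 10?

23

   n    0    1    2    3    4    5    6    7    8    9   10
r[n]    0    1    4    5    8   11   12   15   18   20   23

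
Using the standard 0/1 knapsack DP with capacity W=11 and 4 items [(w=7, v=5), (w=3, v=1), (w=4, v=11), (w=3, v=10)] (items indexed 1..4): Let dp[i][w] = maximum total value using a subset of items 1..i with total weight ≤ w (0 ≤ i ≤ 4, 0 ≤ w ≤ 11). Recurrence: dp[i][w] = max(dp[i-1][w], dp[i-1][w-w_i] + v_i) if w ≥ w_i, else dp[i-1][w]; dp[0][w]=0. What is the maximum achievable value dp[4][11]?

i\w   0   1   2   3   4   5   6   7   8   9  10  11
  0   0   0   0   0   0   0   0   0   0   0   0   0
  1   0   0   0   0   0   0   0   5   5   5   5   5
  2   0   0   0   1   1   1   1   5   5   5   6   6
  3   0   0   0   1  11  11  11  12  12  12  12  16
  4   0   0   0  10  11  11  11  21  21  21  22  22

22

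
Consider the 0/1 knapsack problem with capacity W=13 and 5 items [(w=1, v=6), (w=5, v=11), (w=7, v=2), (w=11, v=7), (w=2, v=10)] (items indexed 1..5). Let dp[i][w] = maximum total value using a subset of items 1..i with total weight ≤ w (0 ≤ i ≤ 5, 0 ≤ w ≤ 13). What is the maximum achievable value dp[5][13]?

i\w   0   1   2   3   4   5   6   7   8   9  10  11  12  13
  0   0   0   0   0   0   0   0   0   0   0   0   0   0   0
  1   0   6   6   6   6   6   6   6   6   6   6   6   6   6
  2   0   6   6   6   6  11  17  17  17  17  17  17  17  17
  3   0   6   6   6   6  11  17  17  17  17  17  17  17  19
  4   0   6   6   6   6  11  17  17  17  17  17  17  17  19
  5   0   6  10  16  16  16  17  21  27  27  27  27  27  27

27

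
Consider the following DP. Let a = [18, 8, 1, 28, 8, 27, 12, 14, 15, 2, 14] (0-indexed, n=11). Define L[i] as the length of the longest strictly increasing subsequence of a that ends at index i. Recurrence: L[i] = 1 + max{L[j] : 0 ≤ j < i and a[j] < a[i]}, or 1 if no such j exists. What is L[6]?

3

   i    0    1    2    3    4    5    6    7    8    9   10
a[i]   18    8    1   28    8   27   12   14   15    2   14
L[i]    1    1    1    2    2    3    3    4    5    2    4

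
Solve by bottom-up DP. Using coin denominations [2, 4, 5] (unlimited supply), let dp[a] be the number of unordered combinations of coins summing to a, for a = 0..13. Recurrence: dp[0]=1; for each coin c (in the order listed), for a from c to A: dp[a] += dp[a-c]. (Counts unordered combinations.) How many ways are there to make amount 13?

after  coin     0     1     2     3     4     5     6     7     8     9    10    11    12    13
          2     1     0     1     0     1     0     1     0     1     0     1     0     1     0
          4     1     0     1     0     2     0     2     0     3     0     3     0     4     0
          5     1     0     1     0     2     1     2     1     3     2     4     2     5     3

3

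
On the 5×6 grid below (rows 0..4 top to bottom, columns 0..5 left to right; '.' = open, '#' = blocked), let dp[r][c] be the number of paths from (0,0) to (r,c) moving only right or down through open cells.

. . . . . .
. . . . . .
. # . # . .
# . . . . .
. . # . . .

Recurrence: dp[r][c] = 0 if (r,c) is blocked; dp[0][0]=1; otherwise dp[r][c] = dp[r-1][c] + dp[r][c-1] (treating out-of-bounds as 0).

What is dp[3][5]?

19

r\c   0   1   2   3   4   5
  0   1   1   1   1   1   1
  1   1   2   3   4   5   6
  2   1   0   3   0   5  11
  3   0   0   3   3   8  19
  4   0   0   0   3  11  30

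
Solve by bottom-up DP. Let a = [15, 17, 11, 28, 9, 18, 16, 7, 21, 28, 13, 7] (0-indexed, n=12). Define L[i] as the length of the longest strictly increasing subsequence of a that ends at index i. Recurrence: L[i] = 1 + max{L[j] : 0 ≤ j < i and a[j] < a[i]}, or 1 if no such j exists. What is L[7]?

1

   i    0    1    2    3    4    5    6    7    8    9   10   11
a[i]   15   17   11   28    9   18   16    7   21   28   13    7
L[i]    1    2    1    3    1    3    2    1    4    5    2    1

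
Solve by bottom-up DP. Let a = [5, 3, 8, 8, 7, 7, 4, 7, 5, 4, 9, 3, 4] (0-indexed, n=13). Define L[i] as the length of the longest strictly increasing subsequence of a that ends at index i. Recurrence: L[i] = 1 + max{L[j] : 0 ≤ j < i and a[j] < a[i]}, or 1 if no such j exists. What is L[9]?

2

   i    0    1    2    3    4    5    6    7    8    9   10   11   12
a[i]    5    3    8    8    7    7    4    7    5    4    9    3    4
L[i]    1    1    2    2    2    2    2    3    3    2    4    1    2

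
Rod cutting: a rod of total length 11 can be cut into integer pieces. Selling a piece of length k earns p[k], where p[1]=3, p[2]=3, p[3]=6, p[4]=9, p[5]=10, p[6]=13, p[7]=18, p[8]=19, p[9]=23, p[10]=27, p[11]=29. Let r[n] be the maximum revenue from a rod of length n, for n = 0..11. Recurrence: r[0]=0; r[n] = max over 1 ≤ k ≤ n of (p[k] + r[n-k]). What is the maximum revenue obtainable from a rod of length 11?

   n    0    1    2    3    4    5    6    7    8    9   10   11
r[n]    0    3    6    9   12   15   18   21   24   27   30   33

33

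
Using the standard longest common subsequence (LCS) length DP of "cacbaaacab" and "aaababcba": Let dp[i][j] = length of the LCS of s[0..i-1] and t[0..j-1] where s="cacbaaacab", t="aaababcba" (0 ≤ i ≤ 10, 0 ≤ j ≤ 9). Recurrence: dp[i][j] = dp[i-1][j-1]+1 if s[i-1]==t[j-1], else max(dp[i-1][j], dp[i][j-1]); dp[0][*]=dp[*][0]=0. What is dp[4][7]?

2

   ''  a  a  a  b  a  b  c  b  a
''  0  0  0  0  0  0  0  0  0  0
 c  0  0  0  0  0  0  0  1  1  1
 a  0  1  1  1  1  1  1  1  1  2
 c  0  1  1  1  1  1  1  2  2  2
 b  0  1  1  1  2  2  2  2  3  3
 a  0  1  2  2  2  3  3  3  3  4
 a  0  1  2  3  3  3  3  3  3  4
 a  0  1  2  3  3  4  4  4  4  4
 c  0  1  2  3  3  4  4  5  5  5
 a  0  1  2  3  3  4  4  5  5  6
 b  0  1  2  3  4  4  5  5  6  6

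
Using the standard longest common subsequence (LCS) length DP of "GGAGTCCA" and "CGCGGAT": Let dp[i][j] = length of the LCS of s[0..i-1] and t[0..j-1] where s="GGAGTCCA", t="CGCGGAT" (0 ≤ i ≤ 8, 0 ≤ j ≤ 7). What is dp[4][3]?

1

   ''  C  G  C  G  G  A  T
''  0  0  0  0  0  0  0  0
 G  0  0  1  1  1  1  1  1
 G  0  0  1  1  2  2  2  2
 A  0  0  1  1  2  2  3  3
 G  0  0  1  1  2  3  3  3
 T  0  0  1  1  2  3  3  4
 C  0  1  1  2  2  3  3  4
 C  0  1  1  2  2  3  3  4
 A  0  1  1  2  2  3  4  4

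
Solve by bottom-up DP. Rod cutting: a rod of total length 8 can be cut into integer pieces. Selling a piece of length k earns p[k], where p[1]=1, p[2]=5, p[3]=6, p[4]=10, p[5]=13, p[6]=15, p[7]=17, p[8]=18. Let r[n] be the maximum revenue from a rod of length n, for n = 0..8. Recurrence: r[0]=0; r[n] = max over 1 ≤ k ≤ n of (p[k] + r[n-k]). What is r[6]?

15

   n    0    1    2    3    4    5    6    7    8
r[n]    0    1    5    6   10   13   15   18   20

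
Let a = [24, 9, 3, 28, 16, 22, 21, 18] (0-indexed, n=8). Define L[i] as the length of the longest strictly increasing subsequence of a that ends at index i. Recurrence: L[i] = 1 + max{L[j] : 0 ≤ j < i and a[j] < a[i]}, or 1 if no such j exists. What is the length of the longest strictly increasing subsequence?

3

   i    0    1    2    3    4    5    6    7
a[i]   24    9    3   28   16   22   21   18
L[i]    1    1    1    2    2    3    3    3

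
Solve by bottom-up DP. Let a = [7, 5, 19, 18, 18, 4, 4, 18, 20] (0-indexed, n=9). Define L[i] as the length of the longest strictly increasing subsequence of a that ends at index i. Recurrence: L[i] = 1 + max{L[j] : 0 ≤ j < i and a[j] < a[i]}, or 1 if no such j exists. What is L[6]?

   i    0    1    2    3    4    5    6    7    8
a[i]    7    5   19   18   18    4    4   18   20
L[i]    1    1    2    2    2    1    1    2    3

1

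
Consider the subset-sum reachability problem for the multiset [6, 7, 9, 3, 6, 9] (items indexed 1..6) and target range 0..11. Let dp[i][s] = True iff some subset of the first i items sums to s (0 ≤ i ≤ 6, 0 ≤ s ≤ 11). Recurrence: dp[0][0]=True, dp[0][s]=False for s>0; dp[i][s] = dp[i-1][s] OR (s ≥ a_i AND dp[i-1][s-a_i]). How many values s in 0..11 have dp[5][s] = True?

i\s   0   1   2   3   4   5   6   7   8   9  10  11
  0   T   F   F   F   F   F   F   F   F   F   F   F
  1   T   F   F   F   F   F   T   F   F   F   F   F
  2   T   F   F   F   F   F   T   T   F   F   F   F
  3   T   F   F   F   F   F   T   T   F   T   F   F
  4   T   F   F   T   F   F   T   T   F   T   T   F
  5   T   F   F   T   F   F   T   T   F   T   T   F
  6   T   F   F   T   F   F   T   T   F   T   T   F

6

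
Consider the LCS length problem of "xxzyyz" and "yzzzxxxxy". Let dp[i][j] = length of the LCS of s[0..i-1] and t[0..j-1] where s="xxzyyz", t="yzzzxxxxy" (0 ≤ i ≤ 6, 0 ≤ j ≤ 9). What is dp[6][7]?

   ''  y  z  z  z  x  x  x  x  y
''  0  0  0  0  0  0  0  0  0  0
 x  0  0  0  0  0  1  1  1  1  1
 x  0  0  0  0  0  1  2  2  2  2
 z  0  0  1  1  1  1  2  2  2  2
 y  0  1  1  1  1  1  2  2  2  3
 y  0  1  1  1  1  1  2  2  2  3
 z  0  1  2  2  2  2  2  2  2  3

2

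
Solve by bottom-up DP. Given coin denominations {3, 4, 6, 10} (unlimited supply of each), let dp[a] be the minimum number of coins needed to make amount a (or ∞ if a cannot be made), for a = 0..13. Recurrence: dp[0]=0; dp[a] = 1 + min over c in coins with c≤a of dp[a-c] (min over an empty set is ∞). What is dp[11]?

3

 a  0  1  2  3  4  5  6  7  8  9 10 11 12 13
dp  0  -  -  1  1  -  1  2  2  2  1  3  2  2
(- denotes ∞ / unreachable)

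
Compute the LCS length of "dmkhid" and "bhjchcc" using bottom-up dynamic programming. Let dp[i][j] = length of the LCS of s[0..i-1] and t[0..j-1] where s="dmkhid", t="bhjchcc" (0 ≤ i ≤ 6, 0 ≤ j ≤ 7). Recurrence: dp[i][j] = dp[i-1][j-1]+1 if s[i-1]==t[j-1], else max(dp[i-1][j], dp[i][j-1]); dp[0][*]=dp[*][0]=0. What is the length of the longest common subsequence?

   ''  b  h  j  c  h  c  c
''  0  0  0  0  0  0  0  0
 d  0  0  0  0  0  0  0  0
 m  0  0  0  0  0  0  0  0
 k  0  0  0  0  0  0  0  0
 h  0  0  1  1  1  1  1  1
 i  0  0  1  1  1  1  1  1
 d  0  0  1  1  1  1  1  1

1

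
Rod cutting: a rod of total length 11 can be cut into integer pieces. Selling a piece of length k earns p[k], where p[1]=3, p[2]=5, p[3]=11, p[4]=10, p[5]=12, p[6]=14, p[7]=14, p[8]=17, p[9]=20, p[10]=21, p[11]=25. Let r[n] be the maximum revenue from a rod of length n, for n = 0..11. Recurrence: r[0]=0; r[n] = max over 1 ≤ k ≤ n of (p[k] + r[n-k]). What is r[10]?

   n    0    1    2    3    4    5    6    7    8    9   10   11
r[n]    0    3    6   11   14   17   22   25   28   33   36   39

36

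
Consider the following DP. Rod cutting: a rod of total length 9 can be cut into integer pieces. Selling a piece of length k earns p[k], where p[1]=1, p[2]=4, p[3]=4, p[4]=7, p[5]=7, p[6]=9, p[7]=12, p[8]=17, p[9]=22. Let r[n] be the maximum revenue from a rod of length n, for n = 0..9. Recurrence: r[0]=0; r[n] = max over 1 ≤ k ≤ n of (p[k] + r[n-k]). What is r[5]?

9

   n    0    1    2    3    4    5    6    7    8    9
r[n]    0    1    4    5    8    9   12   13   17   22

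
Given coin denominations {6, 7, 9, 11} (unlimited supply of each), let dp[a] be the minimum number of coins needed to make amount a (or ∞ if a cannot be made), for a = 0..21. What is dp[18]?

2

 a  0  1  2  3  4  5  6  7  8  9 10 11 12 13 14 15 16 17 18 19 20 21
dp  0  -  -  -  -  -  1  1  -  1  -  1  2  2  2  2  2  2  2  3  2  3
(- denotes ∞ / unreachable)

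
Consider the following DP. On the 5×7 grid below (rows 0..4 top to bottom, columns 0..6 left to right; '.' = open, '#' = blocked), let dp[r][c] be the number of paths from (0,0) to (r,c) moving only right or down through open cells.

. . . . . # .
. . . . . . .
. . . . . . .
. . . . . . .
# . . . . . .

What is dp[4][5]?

r\c   0   1   2   3   4   5   6
  0   1   1   1   1   1   0   0
  1   1   2   3   4   5   5   5
  2   1   3   6  10  15  20  25
  3   1   4  10  20  35  55  80
  4   0   4  14  34  69 124 204

124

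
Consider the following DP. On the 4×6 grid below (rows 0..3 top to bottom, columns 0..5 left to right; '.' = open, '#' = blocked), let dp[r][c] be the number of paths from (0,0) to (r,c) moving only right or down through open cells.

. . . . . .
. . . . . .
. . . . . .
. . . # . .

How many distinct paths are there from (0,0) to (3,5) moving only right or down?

36

r\c   0   1   2   3   4   5
  0   1   1   1   1   1   1
  1   1   2   3   4   5   6
  2   1   3   6  10  15  21
  3   1   4  10   0  15  36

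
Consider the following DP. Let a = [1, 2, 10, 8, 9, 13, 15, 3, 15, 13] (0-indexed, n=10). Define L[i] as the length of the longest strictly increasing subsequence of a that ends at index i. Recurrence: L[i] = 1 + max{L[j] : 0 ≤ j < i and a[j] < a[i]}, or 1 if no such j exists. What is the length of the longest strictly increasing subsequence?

6

   i    0    1    2    3    4    5    6    7    8    9
a[i]    1    2   10    8    9   13   15    3   15   13
L[i]    1    2    3    3    4    5    6    3    6    5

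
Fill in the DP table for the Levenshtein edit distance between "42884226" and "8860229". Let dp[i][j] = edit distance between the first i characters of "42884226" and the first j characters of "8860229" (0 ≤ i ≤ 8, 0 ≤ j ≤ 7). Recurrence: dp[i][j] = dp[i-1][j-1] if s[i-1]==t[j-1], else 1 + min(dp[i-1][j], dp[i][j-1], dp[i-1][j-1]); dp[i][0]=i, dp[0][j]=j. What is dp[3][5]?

   ''  8  8  6  0  2  2  9
''  0  1  2  3  4  5  6  7
 4  1  1  2  3  4  5  6  7
 2  2  2  2  3  4  4  5  6
 8  3  2  2  3  4  5  5  6
 8  4  3  2  3  4  5  6  6
 4  5  4  3  3  4  5  6  7
 2  6  5  4  4  4  4  5  6
 2  7  6  5  5  5  4  4  5
 6  8  7  6  5  6  5  5  5

5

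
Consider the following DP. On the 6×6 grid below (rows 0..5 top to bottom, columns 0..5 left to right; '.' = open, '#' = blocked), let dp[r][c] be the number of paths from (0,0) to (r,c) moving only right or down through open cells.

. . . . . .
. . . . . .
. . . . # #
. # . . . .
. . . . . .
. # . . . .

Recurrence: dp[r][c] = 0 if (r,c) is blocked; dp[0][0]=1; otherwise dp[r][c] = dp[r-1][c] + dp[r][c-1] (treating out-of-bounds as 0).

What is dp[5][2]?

7

r\c   0   1   2   3   4   5
  0   1   1   1   1   1   1
  1   1   2   3   4   5   6
  2   1   3   6  10   0   0
  3   1   0   6  16  16  16
  4   1   1   7  23  39  55
  5   1   0   7  30  69 124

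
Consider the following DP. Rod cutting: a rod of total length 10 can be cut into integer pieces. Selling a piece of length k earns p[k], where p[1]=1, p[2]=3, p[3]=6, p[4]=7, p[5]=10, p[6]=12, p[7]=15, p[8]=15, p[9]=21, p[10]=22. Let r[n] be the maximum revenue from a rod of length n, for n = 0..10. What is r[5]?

   n    0    1    2    3    4    5    6    7    8    9   10
r[n]    0    1    3    6    7   10   12   15   16   21   22

10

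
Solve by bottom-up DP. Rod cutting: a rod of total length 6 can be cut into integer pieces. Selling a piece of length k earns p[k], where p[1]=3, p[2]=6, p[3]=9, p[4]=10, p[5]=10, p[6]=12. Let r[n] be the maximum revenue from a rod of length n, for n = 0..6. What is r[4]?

12

   n    0    1    2    3    4    5    6
r[n]    0    3    6    9   12   15   18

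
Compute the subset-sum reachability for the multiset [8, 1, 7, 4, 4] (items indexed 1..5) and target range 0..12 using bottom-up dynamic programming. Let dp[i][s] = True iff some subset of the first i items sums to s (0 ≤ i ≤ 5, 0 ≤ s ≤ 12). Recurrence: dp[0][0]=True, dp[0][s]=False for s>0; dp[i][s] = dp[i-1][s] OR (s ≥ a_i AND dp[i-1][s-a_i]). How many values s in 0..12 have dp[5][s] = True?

9

i\s   0   1   2   3   4   5   6   7   8   9  10  11  12
  0   T   F   F   F   F   F   F   F   F   F   F   F   F
  1   T   F   F   F   F   F   F   F   T   F   F   F   F
  2   T   T   F   F   F   F   F   F   T   T   F   F   F
  3   T   T   F   F   F   F   F   T   T   T   F   F   F
  4   T   T   F   F   T   T   F   T   T   T   F   T   T
  5   T   T   F   F   T   T   F   T   T   T   F   T   T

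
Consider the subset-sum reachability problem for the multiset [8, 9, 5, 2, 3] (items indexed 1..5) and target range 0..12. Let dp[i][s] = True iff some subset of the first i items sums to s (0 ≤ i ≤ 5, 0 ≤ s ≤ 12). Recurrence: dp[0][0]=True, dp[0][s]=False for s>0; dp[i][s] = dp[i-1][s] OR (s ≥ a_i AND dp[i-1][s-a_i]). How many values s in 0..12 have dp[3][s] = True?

4

i\s   0   1   2   3   4   5   6   7   8   9  10  11  12
  0   T   F   F   F   F   F   F   F   F   F   F   F   F
  1   T   F   F   F   F   F   F   F   T   F   F   F   F
  2   T   F   F   F   F   F   F   F   T   T   F   F   F
  3   T   F   F   F   F   T   F   F   T   T   F   F   F
  4   T   F   T   F   F   T   F   T   T   T   T   T   F
  5   T   F   T   T   F   T   F   T   T   T   T   T   T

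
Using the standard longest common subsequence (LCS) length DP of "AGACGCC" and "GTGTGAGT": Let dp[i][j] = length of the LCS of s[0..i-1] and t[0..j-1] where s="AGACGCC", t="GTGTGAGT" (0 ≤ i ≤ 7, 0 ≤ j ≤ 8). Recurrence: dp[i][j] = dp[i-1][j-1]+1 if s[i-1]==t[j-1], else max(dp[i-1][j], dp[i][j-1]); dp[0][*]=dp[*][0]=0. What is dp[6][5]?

2

   ''  G  T  G  T  G  A  G  T
''  0  0  0  0  0  0  0  0  0
 A  0  0  0  0  0  0  1  1  1
 G  0  1  1  1  1  1  1  2  2
 A  0  1  1  1  1  1  2  2  2
 C  0  1  1  1  1  1  2  2  2
 G  0  1  1  2  2  2  2  3  3
 C  0  1  1  2  2  2  2  3  3
 C  0  1  1  2  2  2  2  3  3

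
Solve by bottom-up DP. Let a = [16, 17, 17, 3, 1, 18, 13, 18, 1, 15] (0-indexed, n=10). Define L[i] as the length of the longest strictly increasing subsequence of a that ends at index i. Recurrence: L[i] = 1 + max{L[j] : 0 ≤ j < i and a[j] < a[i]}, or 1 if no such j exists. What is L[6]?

   i    0    1    2    3    4    5    6    7    8    9
a[i]   16   17   17    3    1   18   13   18    1   15
L[i]    1    2    2    1    1    3    2    3    1    3

2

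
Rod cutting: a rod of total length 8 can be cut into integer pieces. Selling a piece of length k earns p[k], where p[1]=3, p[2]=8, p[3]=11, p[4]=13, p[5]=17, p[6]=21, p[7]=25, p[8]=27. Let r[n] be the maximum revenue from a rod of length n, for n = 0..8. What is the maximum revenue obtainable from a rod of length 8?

   n    0    1    2    3    4    5    6    7    8
r[n]    0    3    8   11   16   19   24   27   32

32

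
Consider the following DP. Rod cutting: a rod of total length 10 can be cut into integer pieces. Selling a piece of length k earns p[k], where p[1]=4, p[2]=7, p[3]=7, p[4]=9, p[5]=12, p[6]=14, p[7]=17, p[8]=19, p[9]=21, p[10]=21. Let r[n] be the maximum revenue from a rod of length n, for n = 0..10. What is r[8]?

32

   n    0    1    2    3    4    5    6    7    8    9   10
r[n]    0    4    8   12   16   20   24   28   32   36   40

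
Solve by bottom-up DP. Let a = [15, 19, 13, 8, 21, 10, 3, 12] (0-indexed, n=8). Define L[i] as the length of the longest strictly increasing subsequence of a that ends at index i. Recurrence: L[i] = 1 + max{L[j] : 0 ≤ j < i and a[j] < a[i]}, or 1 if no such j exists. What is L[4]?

   i    0    1    2    3    4    5    6    7
a[i]   15   19   13    8   21   10    3   12
L[i]    1    2    1    1    3    2    1    3

3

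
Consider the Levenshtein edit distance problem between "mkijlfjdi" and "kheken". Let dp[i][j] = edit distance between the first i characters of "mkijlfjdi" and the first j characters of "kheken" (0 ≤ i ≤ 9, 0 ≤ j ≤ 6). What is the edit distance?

8

   ''  k  h  e  k  e  n
''  0  1  2  3  4  5  6
 m  1  1  2  3  4  5  6
 k  2  1  2  3  3  4  5
 i  3  2  2  3  4  4  5
 j  4  3  3  3  4  5  5
 l  5  4  4  4  4  5  6
 f  6  5  5  5  5  5  6
 j  7  6  6  6  6  6  6
 d  8  7  7  7  7  7  7
 i  9  8  8  8  8  8  8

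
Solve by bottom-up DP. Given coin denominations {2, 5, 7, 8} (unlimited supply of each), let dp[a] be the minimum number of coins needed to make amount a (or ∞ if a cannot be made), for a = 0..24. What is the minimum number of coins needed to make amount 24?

 a  0  1  2  3  4  5  6  7  8  9 10 11 12 13 14 15 16 17 18 19 20 21 22 23 24
dp  0  -  1  -  2  1  3  1  1  2  2  3  2  2  2  2  2  3  3  3  3  3  3  3  3
(- denotes ∞ / unreachable)

3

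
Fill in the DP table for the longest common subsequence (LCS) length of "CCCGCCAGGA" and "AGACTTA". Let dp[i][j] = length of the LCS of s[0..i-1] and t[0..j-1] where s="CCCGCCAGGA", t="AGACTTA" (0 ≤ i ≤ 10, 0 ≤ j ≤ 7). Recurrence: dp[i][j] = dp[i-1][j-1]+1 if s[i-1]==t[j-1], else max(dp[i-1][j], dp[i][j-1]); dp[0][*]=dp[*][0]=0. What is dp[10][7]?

   ''  A  G  A  C  T  T  A
''  0  0  0  0  0  0  0  0
 C  0  0  0  0  1  1  1  1
 C  0  0  0  0  1  1  1  1
 C  0  0  0  0  1  1  1  1
 G  0  0  1  1  1  1  1  1
 C  0  0  1  1  2  2  2  2
 C  0  0  1  1  2  2  2  2
 A  0  1  1  2  2  2  2  3
 G  0  1  2  2  2  2  2  3
 G  0  1  2  2  2  2  2  3
 A  0  1  2  3  3  3  3  3

3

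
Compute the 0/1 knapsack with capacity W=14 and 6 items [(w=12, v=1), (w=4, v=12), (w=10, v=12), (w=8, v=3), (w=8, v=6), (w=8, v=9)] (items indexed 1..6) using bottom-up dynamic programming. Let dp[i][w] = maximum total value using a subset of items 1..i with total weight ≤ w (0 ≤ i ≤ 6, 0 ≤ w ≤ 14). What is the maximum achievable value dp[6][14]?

i\w   0   1   2   3   4   5   6   7   8   9  10  11  12  13  14
  0   0   0   0   0   0   0   0   0   0   0   0   0   0   0   0
  1   0   0   0   0   0   0   0   0   0   0   0   0   1   1   1
  2   0   0   0   0  12  12  12  12  12  12  12  12  12  12  12
  3   0   0   0   0  12  12  12  12  12  12  12  12  12  12  24
  4   0   0   0   0  12  12  12  12  12  12  12  12  15  15  24
  5   0   0   0   0  12  12  12  12  12  12  12  12  18  18  24
  6   0   0   0   0  12  12  12  12  12  12  12  12  21  21  24

24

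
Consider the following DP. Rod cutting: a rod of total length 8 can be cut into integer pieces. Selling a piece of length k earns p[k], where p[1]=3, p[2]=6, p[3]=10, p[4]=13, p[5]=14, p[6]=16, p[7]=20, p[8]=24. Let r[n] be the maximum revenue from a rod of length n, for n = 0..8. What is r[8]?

26

   n    0    1    2    3    4    5    6    7    8
r[n]    0    3    6   10   13   16   20   23   26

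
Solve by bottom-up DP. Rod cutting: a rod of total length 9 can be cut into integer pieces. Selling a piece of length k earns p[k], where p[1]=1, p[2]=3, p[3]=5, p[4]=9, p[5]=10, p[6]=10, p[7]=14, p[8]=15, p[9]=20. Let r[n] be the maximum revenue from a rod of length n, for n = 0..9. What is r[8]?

   n    0    1    2    3    4    5    6    7    8    9
r[n]    0    1    3    5    9   10   12   14   18   20

18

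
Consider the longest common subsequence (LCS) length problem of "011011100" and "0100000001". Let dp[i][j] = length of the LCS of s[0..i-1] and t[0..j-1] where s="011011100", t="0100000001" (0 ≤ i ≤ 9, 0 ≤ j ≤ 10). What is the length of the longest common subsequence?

5

   ''  0  1  0  0  0  0  0  0  0  1
''  0  0  0  0  0  0  0  0  0  0  0
 0  0  1  1  1  1  1  1  1  1  1  1
 1  0  1  2  2  2  2  2  2  2  2  2
 1  0  1  2  2  2  2  2  2  2  2  3
 0  0  1  2  3  3  3  3  3  3  3  3
 1  0  1  2  3  3  3  3  3  3  3  4
 1  0  1  2  3  3  3  3  3  3  3  4
 1  0  1  2  3  3  3  3  3  3  3  4
 0  0  1  2  3  4  4  4  4  4  4  4
 0  0  1  2  3  4  5  5  5  5  5  5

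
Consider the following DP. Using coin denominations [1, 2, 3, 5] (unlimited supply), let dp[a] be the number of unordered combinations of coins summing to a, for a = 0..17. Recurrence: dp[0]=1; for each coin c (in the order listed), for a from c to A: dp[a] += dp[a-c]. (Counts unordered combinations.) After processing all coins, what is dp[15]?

47

after  coin     0     1     2     3     4     5     6     7     8     9    10    11    12    13    14    15    16    17
          1     1     1     1     1     1     1     1     1     1     1     1     1     1     1     1     1     1     1
          2     1     1     2     2     3     3     4     4     5     5     6     6     7     7     8     8     9     9
          3     1     1     2     3     4     5     7     8    10    12    14    16    19    21    24    27    30    33
          5     1     1     2     3     4     6     8    10    13    16    20    24    29    34    40    47    54    62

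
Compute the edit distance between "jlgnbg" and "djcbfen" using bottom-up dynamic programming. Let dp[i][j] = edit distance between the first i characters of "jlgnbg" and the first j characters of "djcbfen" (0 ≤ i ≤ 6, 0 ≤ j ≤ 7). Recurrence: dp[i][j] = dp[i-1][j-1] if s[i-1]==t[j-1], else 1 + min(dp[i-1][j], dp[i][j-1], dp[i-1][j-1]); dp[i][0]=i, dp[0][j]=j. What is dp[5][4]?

4

   ''  d  j  c  b  f  e  n
''  0  1  2  3  4  5  6  7
 j  1  1  1  2  3  4  5  6
 l  2  2  2  2  3  4  5  6
 g  3  3  3  3  3  4  5  6
 n  4  4  4  4  4  4  5  5
 b  5  5  5  5  4  5  5  6
 g  6  6  6  6  5  5  6  6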